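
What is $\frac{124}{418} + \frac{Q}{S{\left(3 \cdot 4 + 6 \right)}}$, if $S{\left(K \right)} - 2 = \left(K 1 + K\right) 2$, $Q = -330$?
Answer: $- \frac{32191}{7733} \approx -4.1628$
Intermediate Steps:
$S{\left(K \right)} = 2 + 4 K$ ($S{\left(K \right)} = 2 + \left(K 1 + K\right) 2 = 2 + \left(K + K\right) 2 = 2 + 2 K 2 = 2 + 4 K$)
$\frac{124}{418} + \frac{Q}{S{\left(3 \cdot 4 + 6 \right)}} = \frac{124}{418} - \frac{330}{2 + 4 \left(3 \cdot 4 + 6\right)} = 124 \cdot \frac{1}{418} - \frac{330}{2 + 4 \left(12 + 6\right)} = \frac{62}{209} - \frac{330}{2 + 4 \cdot 18} = \frac{62}{209} - \frac{330}{2 + 72} = \frac{62}{209} - \frac{330}{74} = \frac{62}{209} - \frac{165}{37} = - \frac{32191}{7733}$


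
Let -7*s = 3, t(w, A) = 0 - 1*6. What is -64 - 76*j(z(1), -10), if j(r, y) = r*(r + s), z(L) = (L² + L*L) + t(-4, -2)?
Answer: -9872/7 ≈ -1410.3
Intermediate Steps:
t(w, A) = -6 (t(w, A) = 0 - 6 = -6)
z(L) = -6 + 2*L² (z(L) = (L² + L*L) - 6 = (L² + L²) - 6 = 2*L² - 6 = -6 + 2*L²)
s = -3/7 (s = -⅐*3 = -3/7 ≈ -0.42857)
j(r, y) = r*(-3/7 + r) (j(r, y) = r*(r - 3/7) = r*(-3/7 + r))
-64 - 76*j(z(1), -10) = -64 - 76*(-6 + 2*1²)*(-3 + 7*(-6 + 2*1²))/7 = -64 - 76*(-6 + 2*1)*(-3 + 7*(-6 + 2*1))/7 = -64 - 76*(-6 + 2)*(-3 + 7*(-6 + 2))/7 = -64 - 76*(-4)*(-3 + 7*(-4))/7 = -64 - 76*(-4)*(-3 - 28)/7 = -64 - 76*(-4)*(-31)/7 = -64 - 76*124/7 = -64 - 9424/7 = -9872/7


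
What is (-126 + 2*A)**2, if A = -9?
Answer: 20736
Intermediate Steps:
(-126 + 2*A)**2 = (-126 + 2*(-9))**2 = (-126 - 18)**2 = (-144)**2 = 20736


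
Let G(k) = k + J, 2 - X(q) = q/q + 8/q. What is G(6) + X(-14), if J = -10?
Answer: -17/7 ≈ -2.4286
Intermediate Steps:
X(q) = 1 - 8/q (X(q) = 2 - (q/q + 8/q) = 2 - (1 + 8/q) = 2 + (-1 - 8/q) = 1 - 8/q)
G(k) = -10 + k (G(k) = k - 10 = -10 + k)
G(6) + X(-14) = (-10 + 6) + (-8 - 14)/(-14) = -4 - 1/14*(-22) = -4 + 11/7 = -17/7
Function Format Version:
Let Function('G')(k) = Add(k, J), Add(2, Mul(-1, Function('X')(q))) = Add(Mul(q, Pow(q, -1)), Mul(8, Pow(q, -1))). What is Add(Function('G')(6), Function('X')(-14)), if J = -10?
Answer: Rational(-17, 7) ≈ -2.4286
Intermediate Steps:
Function('X')(q) = Add(1, Mul(-8, Pow(q, -1))) (Function('X')(q) = Add(2, Mul(-1, Add(Mul(q, Pow(q, -1)), Mul(8, Pow(q, -1))))) = Add(2, Mul(-1, Add(1, Mul(8, Pow(q, -1))))) = Add(2, Add(-1, Mul(-8, Pow(q, -1)))) = Add(1, Mul(-8, Pow(q, -1))))
Function('G')(k) = Add(-10, k) (Function('G')(k) = Add(k, -10) = Add(-10, k))
Add(Function('G')(6), Function('X')(-14)) = Add(Add(-10, 6), Mul(Pow(-14, -1), Add(-8, -14))) = Add(-4, Mul(Rational(-1, 14), -22)) = Add(-4, Rational(11, 7)) = Rational(-17, 7)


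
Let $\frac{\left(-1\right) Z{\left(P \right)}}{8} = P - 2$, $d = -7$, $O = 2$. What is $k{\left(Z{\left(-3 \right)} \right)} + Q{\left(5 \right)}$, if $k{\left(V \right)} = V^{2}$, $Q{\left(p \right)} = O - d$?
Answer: $1609$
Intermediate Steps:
$Q{\left(p \right)} = 9$ ($Q{\left(p \right)} = 2 - -7 = 2 + 7 = 9$)
$Z{\left(P \right)} = 16 - 8 P$ ($Z{\left(P \right)} = - 8 \left(P - 2\right) = - 8 \left(-2 + P\right) = 16 - 8 P$)
$k{\left(Z{\left(-3 \right)} \right)} + Q{\left(5 \right)} = \left(16 - -24\right)^{2} + 9 = \left(16 + 24\right)^{2} + 9 = 40^{2} + 9 = 1600 + 9 = 1609$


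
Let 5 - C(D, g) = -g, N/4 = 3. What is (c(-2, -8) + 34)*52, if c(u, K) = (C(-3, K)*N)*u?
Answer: 5512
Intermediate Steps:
N = 12 (N = 4*3 = 12)
C(D, g) = 5 + g (C(D, g) = 5 - (-1)*g = 5 + g)
c(u, K) = u*(60 + 12*K) (c(u, K) = ((5 + K)*12)*u = (60 + 12*K)*u = u*(60 + 12*K))
(c(-2, -8) + 34)*52 = (12*(-2)*(5 - 8) + 34)*52 = (12*(-2)*(-3) + 34)*52 = (72 + 34)*52 = 106*52 = 5512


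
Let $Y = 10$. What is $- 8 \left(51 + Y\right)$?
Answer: $-488$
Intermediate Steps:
$- 8 \left(51 + Y\right) = - 8 \left(51 + 10\right) = \left(-8\right) 61 = -488$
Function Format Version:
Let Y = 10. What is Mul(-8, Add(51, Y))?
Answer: -488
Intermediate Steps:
Mul(-8, Add(51, Y)) = Mul(-8, Add(51, 10)) = Mul(-8, 61) = -488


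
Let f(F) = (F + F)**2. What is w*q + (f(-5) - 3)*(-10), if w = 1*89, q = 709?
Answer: 62131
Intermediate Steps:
f(F) = 4*F**2 (f(F) = (2*F)**2 = 4*F**2)
w = 89
w*q + (f(-5) - 3)*(-10) = 89*709 + (4*(-5)**2 - 3)*(-10) = 63101 + (4*25 - 3)*(-10) = 63101 + (100 - 3)*(-10) = 63101 + 97*(-10) = 63101 - 970 = 62131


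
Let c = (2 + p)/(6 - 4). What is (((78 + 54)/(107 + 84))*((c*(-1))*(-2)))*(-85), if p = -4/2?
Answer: 0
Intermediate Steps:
p = -2 (p = -4*1/2 = -2)
c = 0 (c = (2 - 2)/(6 - 4) = 0/2 = 0*(1/2) = 0)
(((78 + 54)/(107 + 84))*((c*(-1))*(-2)))*(-85) = (((78 + 54)/(107 + 84))*((0*(-1))*(-2)))*(-85) = ((132/191)*(0*(-2)))*(-85) = ((132*(1/191))*0)*(-85) = ((132/191)*0)*(-85) = 0*(-85) = 0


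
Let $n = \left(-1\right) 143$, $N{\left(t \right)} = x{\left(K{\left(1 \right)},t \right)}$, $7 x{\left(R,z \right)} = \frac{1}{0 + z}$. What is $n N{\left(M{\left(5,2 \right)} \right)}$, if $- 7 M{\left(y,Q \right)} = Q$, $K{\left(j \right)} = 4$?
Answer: $\frac{143}{2} \approx 71.5$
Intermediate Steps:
$M{\left(y,Q \right)} = - \frac{Q}{7}$
$x{\left(R,z \right)} = \frac{1}{7 z}$ ($x{\left(R,z \right)} = \frac{1}{7 \left(0 + z\right)} = \frac{1}{7 z}$)
$N{\left(t \right)} = \frac{1}{7 t}$
$n = -143$
$n N{\left(M{\left(5,2 \right)} \right)} = - 143 \frac{1}{7 \left(\left(- \frac{1}{7}\right) 2\right)} = - 143 \frac{1}{7 \left(- \frac{2}{7}\right)} = - 143 \cdot \frac{1}{7} \left(- \frac{7}{2}\right) = \left(-143\right) \left(- \frac{1}{2}\right) = \frac{143}{2}$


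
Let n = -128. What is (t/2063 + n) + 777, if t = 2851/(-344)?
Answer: 460574277/709672 ≈ 649.00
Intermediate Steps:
t = -2851/344 (t = 2851*(-1/344) = -2851/344 ≈ -8.2878)
(t/2063 + n) + 777 = (-2851/344/2063 - 128) + 777 = (-2851/344*1/2063 - 128) + 777 = (-2851/709672 - 128) + 777 = -90840867/709672 + 777 = 460574277/709672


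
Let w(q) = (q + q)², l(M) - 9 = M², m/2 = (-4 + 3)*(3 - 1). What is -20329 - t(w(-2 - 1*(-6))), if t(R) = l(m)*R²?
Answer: -122729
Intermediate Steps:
m = -4 (m = 2*((-4 + 3)*(3 - 1)) = 2*(-1*2) = 2*(-2) = -4)
l(M) = 9 + M²
w(q) = 4*q² (w(q) = (2*q)² = 4*q²)
t(R) = 25*R² (t(R) = (9 + (-4)²)*R² = (9 + 16)*R² = 25*R²)
-20329 - t(w(-2 - 1*(-6))) = -20329 - 25*(4*(-2 - 1*(-6))²)² = -20329 - 25*(4*(-2 + 6)²)² = -20329 - 25*(4*4²)² = -20329 - 25*(4*16)² = -20329 - 25*64² = -20329 - 25*4096 = -20329 - 1*102400 = -20329 - 102400 = -122729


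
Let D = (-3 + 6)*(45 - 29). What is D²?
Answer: 2304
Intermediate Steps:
D = 48 (D = 3*16 = 48)
D² = 48² = 2304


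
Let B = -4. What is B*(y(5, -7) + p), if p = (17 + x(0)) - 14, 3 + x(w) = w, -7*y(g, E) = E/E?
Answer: 4/7 ≈ 0.57143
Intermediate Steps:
y(g, E) = -1/7 (y(g, E) = -E/(7*E) = -1/7*1 = -1/7)
x(w) = -3 + w
p = 0 (p = (17 + (-3 + 0)) - 14 = (17 - 3) - 14 = 14 - 14 = 0)
B*(y(5, -7) + p) = -4*(-1/7 + 0) = -4*(-1/7) = 4/7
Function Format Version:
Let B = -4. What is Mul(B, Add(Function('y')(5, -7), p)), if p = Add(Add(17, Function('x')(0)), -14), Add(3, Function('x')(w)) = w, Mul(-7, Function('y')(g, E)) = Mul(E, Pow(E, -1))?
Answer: Rational(4, 7) ≈ 0.57143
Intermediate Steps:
Function('y')(g, E) = Rational(-1, 7) (Function('y')(g, E) = Mul(Rational(-1, 7), Mul(E, Pow(E, -1))) = Mul(Rational(-1, 7), 1) = Rational(-1, 7))
Function('x')(w) = Add(-3, w)
p = 0 (p = Add(Add(17, Add(-3, 0)), -14) = Add(Add(17, -3), -14) = Add(14, -14) = 0)
Mul(B, Add(Function('y')(5, -7), p)) = Mul(-4, Add(Rational(-1, 7), 0)) = Mul(-4, Rational(-1, 7)) = Rational(4, 7)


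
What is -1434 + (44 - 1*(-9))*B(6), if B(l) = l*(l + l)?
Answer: 2382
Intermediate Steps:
B(l) = 2*l² (B(l) = l*(2*l) = 2*l²)
-1434 + (44 - 1*(-9))*B(6) = -1434 + (44 - 1*(-9))*(2*6²) = -1434 + (44 + 9)*(2*36) = -1434 + 53*72 = -1434 + 3816 = 2382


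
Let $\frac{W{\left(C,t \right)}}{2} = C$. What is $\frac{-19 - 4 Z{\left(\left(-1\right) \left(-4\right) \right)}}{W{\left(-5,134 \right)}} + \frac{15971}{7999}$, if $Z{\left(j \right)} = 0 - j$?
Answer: $\frac{183707}{79990} \approx 2.2966$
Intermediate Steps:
$W{\left(C,t \right)} = 2 C$
$Z{\left(j \right)} = - j$
$\frac{-19 - 4 Z{\left(\left(-1\right) \left(-4\right) \right)}}{W{\left(-5,134 \right)}} + \frac{15971}{7999} = \frac{-19 - 4 \left(- \left(-1\right) \left(-4\right)\right)}{2 \left(-5\right)} + \frac{15971}{7999} = \frac{-19 - 4 \left(\left(-1\right) 4\right)}{-10} + 15971 \cdot \frac{1}{7999} = \left(-19 - -16\right) \left(- \frac{1}{10}\right) + \frac{15971}{7999} = \left(-19 + 16\right) \left(- \frac{1}{10}\right) + \frac{15971}{7999} = \left(-3\right) \left(- \frac{1}{10}\right) + \frac{15971}{7999} = \frac{3}{10} + \frac{15971}{7999} = \frac{183707}{79990}$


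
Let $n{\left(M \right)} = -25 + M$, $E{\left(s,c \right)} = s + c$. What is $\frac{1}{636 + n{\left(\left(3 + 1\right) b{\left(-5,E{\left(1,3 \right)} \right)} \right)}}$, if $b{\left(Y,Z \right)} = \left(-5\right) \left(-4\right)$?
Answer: $\frac{1}{691} \approx 0.0014472$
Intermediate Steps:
$E{\left(s,c \right)} = c + s$
$b{\left(Y,Z \right)} = 20$
$\frac{1}{636 + n{\left(\left(3 + 1\right) b{\left(-5,E{\left(1,3 \right)} \right)} \right)}} = \frac{1}{636 - \left(25 - \left(3 + 1\right) 20\right)} = \frac{1}{636 + \left(-25 + 4 \cdot 20\right)} = \frac{1}{636 + \left(-25 + 80\right)} = \frac{1}{636 + 55} = \frac{1}{691}$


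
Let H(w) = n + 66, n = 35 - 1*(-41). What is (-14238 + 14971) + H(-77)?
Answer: 875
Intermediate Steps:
n = 76 (n = 35 + 41 = 76)
H(w) = 142 (H(w) = 76 + 66 = 142)
(-14238 + 14971) + H(-77) = (-14238 + 14971) + 142 = 733 + 142 = 875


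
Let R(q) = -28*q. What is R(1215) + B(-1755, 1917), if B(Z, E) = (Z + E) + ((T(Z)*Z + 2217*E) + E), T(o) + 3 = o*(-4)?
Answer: -8096787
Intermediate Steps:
T(o) = -3 - 4*o (T(o) = -3 + o*(-4) = -3 - 4*o)
B(Z, E) = Z + 2219*E + Z*(-3 - 4*Z) (B(Z, E) = (Z + E) + (((-3 - 4*Z)*Z + 2217*E) + E) = (E + Z) + ((Z*(-3 - 4*Z) + 2217*E) + E) = (E + Z) + ((2217*E + Z*(-3 - 4*Z)) + E) = (E + Z) + (2218*E + Z*(-3 - 4*Z)) = Z + 2219*E + Z*(-3 - 4*Z))
R(1215) + B(-1755, 1917) = -28*1215 + (-1755 + 2219*1917 - 1*(-1755)*(3 + 4*(-1755))) = -34020 + (-1755 + 4253823 - 1*(-1755)*(3 - 7020)) = -34020 + (-1755 + 4253823 - 1*(-1755)*(-7017)) = -34020 + (-1755 + 4253823 - 12314835) = -34020 - 8062767 = -8096787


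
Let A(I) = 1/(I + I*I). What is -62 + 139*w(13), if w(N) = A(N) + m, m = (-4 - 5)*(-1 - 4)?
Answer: 1127265/182 ≈ 6193.8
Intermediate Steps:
A(I) = 1/(I + I²)
m = 45 (m = -9*(-5) = 45)
w(N) = 45 + 1/(N*(1 + N)) (w(N) = 1/(N*(1 + N)) + 45 = 45 + 1/(N*(1 + N)))
-62 + 139*w(13) = -62 + 139*(45 + 1/(13*(1 + 13))) = -62 + 139*(45 + (1/13)/14) = -62 + 139*(45 + (1/13)*(1/14)) = -62 + 139*(45 + 1/182) = -62 + 139*(8191/182) = -62 + 1138549/182 = 1127265/182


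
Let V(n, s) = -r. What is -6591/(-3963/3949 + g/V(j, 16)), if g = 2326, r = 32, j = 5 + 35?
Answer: 416445744/4656095 ≈ 89.441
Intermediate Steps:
j = 40
V(n, s) = -32 (V(n, s) = -1*32 = -32)
-6591/(-3963/3949 + g/V(j, 16)) = -6591/(-3963/3949 + 2326/(-32)) = -6591/(-3963*1/3949 + 2326*(-1/32)) = -6591/(-3963/3949 - 1163/16) = -6591/(-4656095/63184) = -6591*(-63184/4656095) = 416445744/4656095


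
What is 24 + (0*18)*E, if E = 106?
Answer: 24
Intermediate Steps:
24 + (0*18)*E = 24 + (0*18)*106 = 24 + 0*106 = 24 + 0 = 24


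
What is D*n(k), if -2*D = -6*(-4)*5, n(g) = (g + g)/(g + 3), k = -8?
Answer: -192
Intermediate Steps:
n(g) = 2*g/(3 + g) (n(g) = (2*g)/(3 + g) = 2*g/(3 + g))
D = -60 (D = -(-6*(-4))*5/2 = -12*5 = -½*120 = -60)
D*n(k) = -120*(-8)/(3 - 8) = -120*(-8)/(-5) = -120*(-8)*(-1)/5 = -60*16/5 = -192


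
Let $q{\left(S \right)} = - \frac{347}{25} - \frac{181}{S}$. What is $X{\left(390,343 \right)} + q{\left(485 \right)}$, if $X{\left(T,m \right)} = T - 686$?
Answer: $- \frac{752364}{2425} \approx -310.25$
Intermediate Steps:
$X{\left(T,m \right)} = -686 + T$
$q{\left(S \right)} = - \frac{347}{25} - \frac{181}{S}$ ($q{\left(S \right)} = \left(-347\right) \frac{1}{25} - \frac{181}{S} = - \frac{347}{25} - \frac{181}{S}$)
$X{\left(390,343 \right)} + q{\left(485 \right)} = \left(-686 + 390\right) - \left(\frac{347}{25} + \frac{181}{485}\right) = -296 - \frac{34564}{2425} = - \frac{752364}{2425}$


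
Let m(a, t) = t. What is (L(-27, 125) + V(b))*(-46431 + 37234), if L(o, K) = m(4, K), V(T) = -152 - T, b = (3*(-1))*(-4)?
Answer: 358683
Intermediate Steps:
b = 12 (b = -3*(-4) = 12)
L(o, K) = K
(L(-27, 125) + V(b))*(-46431 + 37234) = (125 + (-152 - 1*12))*(-46431 + 37234) = (125 + (-152 - 12))*(-9197) = (125 - 164)*(-9197) = -39*(-9197) = 358683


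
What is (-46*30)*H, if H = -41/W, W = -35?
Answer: -11316/7 ≈ -1616.6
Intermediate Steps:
H = 41/35 (H = -41/(-35) = -41*(-1/35) = 41/35 ≈ 1.1714)
(-46*30)*H = -46*30*(41/35) = -1380*41/35 = -11316/7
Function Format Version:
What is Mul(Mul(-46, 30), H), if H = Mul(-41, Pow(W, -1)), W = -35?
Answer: Rational(-11316, 7) ≈ -1616.6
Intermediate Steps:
H = Rational(41, 35) (H = Mul(-41, Pow(-35, -1)) = Mul(-41, Rational(-1, 35)) = Rational(41, 35) ≈ 1.1714)
Mul(Mul(-46, 30), H) = Mul(Mul(-46, 30), Rational(41, 35)) = Mul(-1380, Rational(41, 35)) = Rational(-11316, 7)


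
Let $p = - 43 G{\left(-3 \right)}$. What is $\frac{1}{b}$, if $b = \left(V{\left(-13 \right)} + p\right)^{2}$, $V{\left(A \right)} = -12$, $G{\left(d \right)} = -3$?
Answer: $\frac{1}{13689} \approx 7.3051 \cdot 10^{-5}$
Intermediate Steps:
$p = 129$ ($p = \left(-43\right) \left(-3\right) = 129$)
$b = 13689$ ($b = \left(-12 + 129\right)^{2} = 117^{2} = 13689$)
$\frac{1}{b} = \frac{1}{13689}$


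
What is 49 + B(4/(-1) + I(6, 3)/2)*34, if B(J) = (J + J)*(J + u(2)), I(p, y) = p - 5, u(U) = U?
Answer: 406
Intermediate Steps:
I(p, y) = -5 + p
B(J) = 2*J*(2 + J) (B(J) = (J + J)*(J + 2) = (2*J)*(2 + J) = 2*J*(2 + J))
49 + B(4/(-1) + I(6, 3)/2)*34 = 49 + (2*(4/(-1) + (-5 + 6)/2)*(2 + (4/(-1) + (-5 + 6)/2)))*34 = 49 + (2*(4*(-1) + 1*(½))*(2 + (4*(-1) + 1*(½))))*34 = 49 + (2*(-4 + ½)*(2 + (-4 + ½)))*34 = 49 + (2*(-7/2)*(2 - 7/2))*34 = 49 + (2*(-7/2)*(-3/2))*34 = 49 + (21/2)*34 = 49 + 357 = 406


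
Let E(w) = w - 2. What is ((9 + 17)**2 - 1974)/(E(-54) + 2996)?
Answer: -649/1470 ≈ -0.44150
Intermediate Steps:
E(w) = -2 + w
((9 + 17)**2 - 1974)/(E(-54) + 2996) = ((9 + 17)**2 - 1974)/((-2 - 54) + 2996) = (26**2 - 1974)/(-56 + 2996) = (676 - 1974)/2940 = -1298*1/2940 = -649/1470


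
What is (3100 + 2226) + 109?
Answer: 5435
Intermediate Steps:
(3100 + 2226) + 109 = 5326 + 109 = 5435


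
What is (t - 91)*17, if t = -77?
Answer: -2856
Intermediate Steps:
(t - 91)*17 = (-77 - 91)*17 = -168*17 = -2856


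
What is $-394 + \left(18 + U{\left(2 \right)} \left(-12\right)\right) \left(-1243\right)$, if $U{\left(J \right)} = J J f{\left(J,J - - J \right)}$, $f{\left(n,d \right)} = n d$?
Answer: $454544$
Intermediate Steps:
$f{\left(n,d \right)} = d n$
$U{\left(J \right)} = 2 J^{4}$ ($U{\left(J \right)} = J J \left(J - - J\right) J = J^{2} \left(J + J\right) J = J^{2} \cdot 2 J J = J^{2} \cdot 2 J^{2} = 2 J^{4}$)
$-394 + \left(18 + U{\left(2 \right)} \left(-12\right)\right) \left(-1243\right) = -394 + \left(18 + 2 \cdot 2^{4} \left(-12\right)\right) \left(-1243\right) = -394 + \left(18 + 2 \cdot 16 \left(-12\right)\right) \left(-1243\right) = -394 + \left(18 + 32 \left(-12\right)\right) \left(-1243\right) = -394 + \left(18 - 384\right) \left(-1243\right) = -394 - -454938 = -394 + 454938 = 454544$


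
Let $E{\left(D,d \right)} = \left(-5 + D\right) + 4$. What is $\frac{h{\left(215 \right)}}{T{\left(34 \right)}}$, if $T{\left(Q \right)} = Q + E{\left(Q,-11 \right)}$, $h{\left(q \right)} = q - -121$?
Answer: $\frac{336}{67} \approx 5.0149$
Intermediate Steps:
$E{\left(D,d \right)} = -1 + D$
$h{\left(q \right)} = 121 + q$ ($h{\left(q \right)} = q + 121 = 121 + q$)
$T{\left(Q \right)} = -1 + 2 Q$ ($T{\left(Q \right)} = Q + \left(-1 + Q\right) = -1 + 2 Q$)
$\frac{h{\left(215 \right)}}{T{\left(34 \right)}} = \frac{121 + 215}{-1 + 2 \cdot 34} = \frac{336}{-1 + 68} = \frac{336}{67}$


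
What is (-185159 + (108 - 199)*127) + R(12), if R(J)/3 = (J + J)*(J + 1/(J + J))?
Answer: -195849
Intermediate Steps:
R(J) = 6*J*(J + 1/(2*J)) (R(J) = 3*((J + J)*(J + 1/(J + J))) = 3*((2*J)*(J + 1/(2*J))) = 3*(2*J*(J + 1/(2*J))) = 6*J*(J + 1/(2*J)))
(-185159 + (108 - 199)*127) + R(12) = (-185159 + (108 - 199)*127) + (3 + 6*12²) = (-185159 - 91*127) + (3 + 6*144) = (-185159 - 11557) + (3 + 864) = -196716 + 867 = -195849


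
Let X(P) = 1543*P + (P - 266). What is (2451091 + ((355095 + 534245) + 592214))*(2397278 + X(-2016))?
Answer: -2814562565340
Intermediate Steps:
X(P) = -266 + 1544*P (X(P) = 1543*P + (-266 + P) = -266 + 1544*P)
(2451091 + ((355095 + 534245) + 592214))*(2397278 + X(-2016)) = (2451091 + ((355095 + 534245) + 592214))*(2397278 + (-266 + 1544*(-2016))) = (2451091 + (889340 + 592214))*(2397278 + (-266 - 3112704)) = (2451091 + 1481554)*(2397278 - 3112970) = 3932645*(-715692) = -2814562565340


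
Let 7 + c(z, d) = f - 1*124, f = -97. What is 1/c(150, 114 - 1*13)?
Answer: -1/228 ≈ -0.0043860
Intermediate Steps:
c(z, d) = -228 (c(z, d) = -7 + (-97 - 1*124) = -7 + (-97 - 124) = -7 - 221 = -228)
1/c(150, 114 - 1*13) = 1/(-228) = -1/228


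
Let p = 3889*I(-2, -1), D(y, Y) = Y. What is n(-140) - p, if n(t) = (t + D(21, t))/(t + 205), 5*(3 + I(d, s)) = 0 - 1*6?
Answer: 1061417/65 ≈ 16330.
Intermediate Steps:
I(d, s) = -21/5 (I(d, s) = -3 + (0 - 1*6)/5 = -3 + (0 - 6)/5 = -3 + (⅕)*(-6) = -3 - 6/5 = -21/5)
n(t) = 2*t/(205 + t) (n(t) = (t + t)/(t + 205) = (2*t)/(205 + t) = 2*t/(205 + t))
p = -81669/5 (p = 3889*(-21/5) = -81669/5 ≈ -16334.)
n(-140) - p = 2*(-140)/(205 - 140) - 1*(-81669/5) = 2*(-140)/65 + 81669/5 = 2*(-140)*(1/65) + 81669/5 = -56/13 + 81669/5 = 1061417/65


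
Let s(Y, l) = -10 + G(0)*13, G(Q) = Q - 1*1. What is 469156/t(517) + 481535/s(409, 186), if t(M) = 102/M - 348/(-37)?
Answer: 58979996851/2112435 ≈ 27920.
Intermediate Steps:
G(Q) = -1 + Q (G(Q) = Q - 1 = -1 + Q)
s(Y, l) = -23 (s(Y, l) = -10 + (-1 + 0)*13 = -10 - 1*13 = -10 - 13 = -23)
t(M) = 348/37 + 102/M (t(M) = 102/M - 348*(-1/37) = 102/M + 348/37 = 348/37 + 102/M)
469156/t(517) + 481535/s(409, 186) = 469156/(348/37 + 102/517) + 481535/(-23) = 469156/(348/37 + 102*(1/517)) + 481535*(-1/23) = 469156/(348/37 + 102/517) - 481535/23 = 469156/(183690/19129) - 481535/23 = 469156*(19129/183690) - 481535/23 = 4487242562/91845 - 481535/23 = 58979996851/2112435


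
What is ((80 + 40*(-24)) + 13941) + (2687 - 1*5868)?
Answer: 9880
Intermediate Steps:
((80 + 40*(-24)) + 13941) + (2687 - 1*5868) = ((80 - 960) + 13941) + (2687 - 5868) = (-880 + 13941) - 3181 = 13061 - 3181 = 9880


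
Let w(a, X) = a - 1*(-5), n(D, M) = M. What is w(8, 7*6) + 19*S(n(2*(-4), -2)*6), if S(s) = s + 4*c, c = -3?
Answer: -443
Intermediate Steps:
w(a, X) = 5 + a (w(a, X) = a + 5 = 5 + a)
S(s) = -12 + s (S(s) = s + 4*(-3) = s - 12 = -12 + s)
w(8, 7*6) + 19*S(n(2*(-4), -2)*6) = (5 + 8) + 19*(-12 - 2*6) = 13 + 19*(-12 - 12) = 13 + 19*(-24) = 13 - 456 = -443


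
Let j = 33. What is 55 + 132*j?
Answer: 4411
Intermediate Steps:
55 + 132*j = 55 + 132*33 = 55 + 4356 = 4411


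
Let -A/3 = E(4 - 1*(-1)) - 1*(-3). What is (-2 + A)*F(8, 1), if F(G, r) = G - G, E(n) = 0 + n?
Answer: 0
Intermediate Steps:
E(n) = n
F(G, r) = 0
A = -24 (A = -3*((4 - 1*(-1)) - 1*(-3)) = -3*((4 + 1) + 3) = -3*(5 + 3) = -3*8 = -24)
(-2 + A)*F(8, 1) = (-2 - 24)*0 = -26*0 = 0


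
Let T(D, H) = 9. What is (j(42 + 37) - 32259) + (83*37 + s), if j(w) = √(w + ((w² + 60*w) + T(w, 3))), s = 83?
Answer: -29105 + √11069 ≈ -29000.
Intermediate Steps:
j(w) = √(9 + w² + 61*w) (j(w) = √(w + ((w² + 60*w) + 9)) = √(w + (9 + w² + 60*w)) = √(9 + w² + 61*w))
(j(42 + 37) - 32259) + (83*37 + s) = (√(9 + (42 + 37)² + 61*(42 + 37)) - 32259) + (83*37 + 83) = (√(9 + 79² + 61*79) - 32259) + (3071 + 83) = (√(9 + 6241 + 4819) - 32259) + 3154 = (√11069 - 32259) + 3154 = (-32259 + √11069) + 3154 = -29105 + √11069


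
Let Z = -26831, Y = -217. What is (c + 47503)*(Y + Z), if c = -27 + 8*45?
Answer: -1293868128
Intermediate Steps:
c = 333 (c = -27 + 360 = 333)
(c + 47503)*(Y + Z) = (333 + 47503)*(-217 - 26831) = 47836*(-27048) = -1293868128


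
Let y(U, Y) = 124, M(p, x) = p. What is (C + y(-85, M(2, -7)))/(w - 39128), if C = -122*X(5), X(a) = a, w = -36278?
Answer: 243/37703 ≈ 0.0064451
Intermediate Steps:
C = -610 (C = -122*5 = -610)
(C + y(-85, M(2, -7)))/(w - 39128) = (-610 + 124)/(-36278 - 39128) = -486/(-75406) = -486*(-1/75406) = 243/37703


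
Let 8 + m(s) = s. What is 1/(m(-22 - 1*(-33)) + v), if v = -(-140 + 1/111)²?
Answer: -12321/241423558 ≈ -5.1035e-5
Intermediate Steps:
m(s) = -8 + s
v = -241460521/12321 (v = -(-140 + 1/111)² = -(-15539/111)² = -1*241460521/12321 = -241460521/12321 ≈ -19597.)
1/(m(-22 - 1*(-33)) + v) = 1/((-8 + (-22 - 1*(-33))) - 241460521/12321) = 1/((-8 + (-22 + 33)) - 241460521/12321) = 1/((-8 + 11) - 241460521/12321) = 1/(3 - 241460521/12321) = 1/(-241423558/12321) = -12321/241423558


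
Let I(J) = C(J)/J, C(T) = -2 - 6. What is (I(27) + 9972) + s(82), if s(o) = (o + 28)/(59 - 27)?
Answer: 4309261/432 ≈ 9975.1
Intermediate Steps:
C(T) = -8
I(J) = -8/J
s(o) = 7/8 + o/32 (s(o) = (28 + o)/32 = (28 + o)*(1/32) = 7/8 + o/32)
(I(27) + 9972) + s(82) = (-8/27 + 9972) + (7/8 + (1/32)*82) = (-8*1/27 + 9972) + (7/8 + 41/16) = (-8/27 + 9972) + 55/16 = 269236/27 + 55/16 = 4309261/432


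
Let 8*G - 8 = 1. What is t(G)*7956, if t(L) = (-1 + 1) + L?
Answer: 17901/2 ≈ 8950.5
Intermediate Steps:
G = 9/8 (G = 1 + (1/8)*1 = 1 + 1/8 = 9/8 ≈ 1.1250)
t(L) = L (t(L) = 0 + L = L)
t(G)*7956 = (9/8)*7956 = 17901/2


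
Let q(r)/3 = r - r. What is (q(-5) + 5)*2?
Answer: 10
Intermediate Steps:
q(r) = 0 (q(r) = 3*(r - r) = 3*0 = 0)
(q(-5) + 5)*2 = (0 + 5)*2 = 5*2 = 10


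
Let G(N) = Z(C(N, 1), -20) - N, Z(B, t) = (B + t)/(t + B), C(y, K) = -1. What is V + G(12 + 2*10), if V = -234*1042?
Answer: -243859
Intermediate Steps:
V = -243828
Z(B, t) = 1 (Z(B, t) = (B + t)/(B + t) = 1)
G(N) = 1 - N
V + G(12 + 2*10) = -243828 + (1 - (12 + 2*10)) = -243828 + (1 - (12 + 20)) = -243828 + (1 - 1*32) = -243828 + (1 - 32) = -243828 - 31 = -243859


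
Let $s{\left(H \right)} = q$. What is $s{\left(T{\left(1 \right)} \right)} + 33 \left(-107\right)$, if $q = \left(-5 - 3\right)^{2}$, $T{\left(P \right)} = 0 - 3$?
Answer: $-3467$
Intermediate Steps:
$T{\left(P \right)} = -3$ ($T{\left(P \right)} = 0 - 3 = -3$)
$q = 64$ ($q = \left(-8\right)^{2} = 64$)
$s{\left(H \right)} = 64$
$s{\left(T{\left(1 \right)} \right)} + 33 \left(-107\right) = 64 + 33 \left(-107\right) = 64 - 3531 = -3467$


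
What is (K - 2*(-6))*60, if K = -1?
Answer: 660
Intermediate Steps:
(K - 2*(-6))*60 = (-1 - 2*(-6))*60 = (-1 + 12)*60 = 11*60 = 660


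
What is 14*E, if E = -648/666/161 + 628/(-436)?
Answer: -1878346/92759 ≈ -20.250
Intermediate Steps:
E = -939173/649313 (E = -648*1/666*(1/161) + 628*(-1/436) = -36/37*1/161 - 157/109 = -36/5957 - 157/109 = -939173/649313 ≈ -1.4464)
14*E = 14*(-939173/649313) = -1878346/92759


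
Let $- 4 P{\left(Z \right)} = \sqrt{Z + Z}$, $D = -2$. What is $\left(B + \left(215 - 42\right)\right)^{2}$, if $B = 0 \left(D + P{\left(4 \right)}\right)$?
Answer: $29929$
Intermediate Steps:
$P{\left(Z \right)} = - \frac{\sqrt{2} \sqrt{Z}}{4}$ ($P{\left(Z \right)} = - \frac{\sqrt{Z + Z}}{4} = - \frac{\sqrt{2 Z}}{4} = - \frac{\sqrt{2} \sqrt{Z}}{4}$)
$B = 0$ ($B = 0 \left(-2 - \frac{\sqrt{2} \sqrt{4}}{4}\right) = 0 \left(-2 - \frac{1}{4} \sqrt{2} \cdot 2\right) = 0 \left(-2 - \frac{\sqrt{2}}{2}\right) = 0$)
$\left(B + \left(215 - 42\right)\right)^{2} = \left(0 + \left(215 - 42\right)\right)^{2} = \left(0 + 173\right)^{2} = 173^{2} = 29929$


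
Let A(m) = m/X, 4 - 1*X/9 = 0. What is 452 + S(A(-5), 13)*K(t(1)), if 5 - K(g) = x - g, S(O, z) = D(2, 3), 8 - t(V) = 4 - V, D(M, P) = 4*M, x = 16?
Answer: 404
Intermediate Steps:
X = 36 (X = 36 - 9*0 = 36 + 0 = 36)
A(m) = m/36
t(V) = 4 + V (t(V) = 8 - (4 - V) = 8 + (-4 + V) = 4 + V)
S(O, z) = 8 (S(O, z) = 4*2 = 8)
K(g) = -11 + g (K(g) = 5 - (16 - g) = 5 + (-16 + g) = -11 + g)
452 + S(A(-5), 13)*K(t(1)) = 452 + 8*(-11 + (4 + 1)) = 452 + 8*(-11 + 5) = 452 + 8*(-6) = 452 - 48 = 404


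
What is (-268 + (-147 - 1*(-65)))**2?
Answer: 122500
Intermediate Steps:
(-268 + (-147 - 1*(-65)))**2 = (-268 + (-147 + 65))**2 = (-268 - 82)**2 = (-350)**2 = 122500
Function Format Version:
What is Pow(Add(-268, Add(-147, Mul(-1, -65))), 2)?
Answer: 122500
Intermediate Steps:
Pow(Add(-268, Add(-147, Mul(-1, -65))), 2) = Pow(Add(-268, Add(-147, 65)), 2) = Pow(Add(-268, -82), 2) = Pow(-350, 2) = 122500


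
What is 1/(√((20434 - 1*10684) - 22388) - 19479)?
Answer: -19479/379444079 - I*√12638/379444079 ≈ -5.1336e-5 - 2.9627e-7*I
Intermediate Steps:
1/(√((20434 - 1*10684) - 22388) - 19479) = 1/(√((20434 - 10684) - 22388) - 19479) = 1/(√(9750 - 22388) - 19479) = 1/(√(-12638) - 19479) = 1/(I*√12638 - 19479) = 1/(-19479 + I*√12638)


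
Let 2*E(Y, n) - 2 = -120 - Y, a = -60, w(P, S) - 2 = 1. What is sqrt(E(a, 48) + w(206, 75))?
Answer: I*sqrt(26) ≈ 5.099*I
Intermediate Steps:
w(P, S) = 3 (w(P, S) = 2 + 1 = 3)
E(Y, n) = -59 - Y/2 (E(Y, n) = 1 + (-120 - Y)/2 = 1 + (-60 - Y/2) = -59 - Y/2)
sqrt(E(a, 48) + w(206, 75)) = sqrt((-59 - 1/2*(-60)) + 3) = sqrt((-59 + 30) + 3) = sqrt(-29 + 3) = sqrt(-26) = I*sqrt(26)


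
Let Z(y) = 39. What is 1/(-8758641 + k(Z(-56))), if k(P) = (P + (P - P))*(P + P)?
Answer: -1/8755599 ≈ -1.1421e-7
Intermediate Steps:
k(P) = 2*P**2 (k(P) = (P + 0)*(2*P) = P*(2*P) = 2*P**2)
1/(-8758641 + k(Z(-56))) = 1/(-8758641 + 2*39**2) = 1/(-8758641 + 2*1521) = 1/(-8758641 + 3042) = 1/(-8755599) = -1/8755599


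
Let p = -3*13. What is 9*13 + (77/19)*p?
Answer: -780/19 ≈ -41.053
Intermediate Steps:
p = -39
9*13 + (77/19)*p = 9*13 + (77/19)*(-39) = 117 + (77*(1/19))*(-39) = 117 + (77/19)*(-39) = 117 - 3003/19 = -780/19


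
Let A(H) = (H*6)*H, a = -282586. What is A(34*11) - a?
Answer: 1121842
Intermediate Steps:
A(H) = 6*H² (A(H) = (6*H)*H = 6*H²)
A(34*11) - a = 6*(34*11)² - 1*(-282586) = 6*374² + 282586 = 6*139876 + 282586 = 839256 + 282586 = 1121842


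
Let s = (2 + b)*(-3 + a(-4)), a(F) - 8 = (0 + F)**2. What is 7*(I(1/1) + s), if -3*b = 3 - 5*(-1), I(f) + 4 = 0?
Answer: -126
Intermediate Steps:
I(f) = -4 (I(f) = -4 + 0 = -4)
a(F) = 8 + F**2 (a(F) = 8 + (0 + F)**2 = 8 + F**2)
b = -8/3 (b = -(3 - 5*(-1))/3 = -(3 + 5)/3 = -1/3*8 = -8/3 ≈ -2.6667)
s = -14 (s = (2 - 8/3)*(-3 + (8 + (-4)**2)) = -2*(-3 + (8 + 16))/3 = -2*(-3 + 24)/3 = -2/3*21 = -14)
7*(I(1/1) + s) = 7*(-4 - 14) = 7*(-18) = -126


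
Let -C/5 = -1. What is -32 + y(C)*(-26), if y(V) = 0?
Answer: -32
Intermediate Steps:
C = 5 (C = -5*(-1) = 5)
-32 + y(C)*(-26) = -32 + 0*(-26) = -32 + 0 = -32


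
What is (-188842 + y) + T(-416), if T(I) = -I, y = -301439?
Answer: -489865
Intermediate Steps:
(-188842 + y) + T(-416) = (-188842 - 301439) - 1*(-416) = -490281 + 416 = -489865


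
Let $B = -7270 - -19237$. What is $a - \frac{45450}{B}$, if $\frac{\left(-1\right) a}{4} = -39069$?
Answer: $\frac{623369814}{3989} \approx 1.5627 \cdot 10^{5}$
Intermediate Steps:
$a = 156276$ ($a = \left(-4\right) \left(-39069\right) = 156276$)
$B = 11967$ ($B = -7270 + 19237 = 11967$)
$a - \frac{45450}{B} = 156276 - \frac{45450}{11967} = 156276 - \frac{15150}{3989} = \frac{623369814}{3989}$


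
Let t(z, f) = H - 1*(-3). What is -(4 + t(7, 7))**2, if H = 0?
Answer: -49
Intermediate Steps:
t(z, f) = 3 (t(z, f) = 0 - 1*(-3) = 0 + 3 = 3)
-(4 + t(7, 7))**2 = -(4 + 3)**2 = -1*7**2 = -1*49 = -49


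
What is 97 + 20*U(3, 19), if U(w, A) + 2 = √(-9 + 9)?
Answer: 57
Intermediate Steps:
U(w, A) = -2 (U(w, A) = -2 + √(-9 + 9) = -2 + √0 = -2 + 0 = -2)
97 + 20*U(3, 19) = 97 + 20*(-2) = 97 - 40 = 57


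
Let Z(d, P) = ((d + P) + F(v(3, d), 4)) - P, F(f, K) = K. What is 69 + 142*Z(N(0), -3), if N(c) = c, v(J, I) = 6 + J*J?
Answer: 637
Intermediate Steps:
v(J, I) = 6 + J**2
Z(d, P) = 4 + d (Z(d, P) = ((d + P) + 4) - P = ((P + d) + 4) - P = (4 + P + d) - P = 4 + d)
69 + 142*Z(N(0), -3) = 69 + 142*(4 + 0) = 69 + 142*4 = 69 + 568 = 637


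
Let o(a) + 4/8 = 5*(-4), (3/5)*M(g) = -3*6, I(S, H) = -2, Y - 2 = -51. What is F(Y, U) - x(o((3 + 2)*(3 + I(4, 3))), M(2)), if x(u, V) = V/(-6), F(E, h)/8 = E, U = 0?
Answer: -397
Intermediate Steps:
Y = -49 (Y = 2 - 51 = -49)
M(g) = -30 (M(g) = 5*(-3*6)/3 = (5/3)*(-18) = -30)
F(E, h) = 8*E
o(a) = -41/2 (o(a) = -½ + 5*(-4) = -½ - 20 = -41/2)
x(u, V) = -V/6 (x(u, V) = V*(-⅙) = -V/6)
F(Y, U) - x(o((3 + 2)*(3 + I(4, 3))), M(2)) = 8*(-49) - (-1)*(-30)/6 = -392 - 1*5 = -392 - 5 = -397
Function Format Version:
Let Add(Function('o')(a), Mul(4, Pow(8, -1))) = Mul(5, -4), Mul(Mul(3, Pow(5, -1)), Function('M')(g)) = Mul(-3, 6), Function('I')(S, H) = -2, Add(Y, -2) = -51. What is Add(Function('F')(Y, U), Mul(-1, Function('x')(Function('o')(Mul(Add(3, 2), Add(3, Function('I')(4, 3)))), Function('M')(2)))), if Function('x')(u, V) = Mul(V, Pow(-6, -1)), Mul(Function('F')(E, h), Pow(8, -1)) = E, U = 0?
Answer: -397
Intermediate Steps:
Y = -49 (Y = Add(2, -51) = -49)
Function('M')(g) = -30 (Function('M')(g) = Mul(Rational(5, 3), Mul(-3, 6)) = Mul(Rational(5, 3), -18) = -30)
Function('F')(E, h) = Mul(8, E)
Function('o')(a) = Rational(-41, 2) (Function('o')(a) = Add(Rational(-1, 2), Mul(5, -4)) = Add(Rational(-1, 2), -20) = Rational(-41, 2))
Function('x')(u, V) = Mul(Rational(-1, 6), V) (Function('x')(u, V) = Mul(V, Rational(-1, 6)) = Mul(Rational(-1, 6), V))
Add(Function('F')(Y, U), Mul(-1, Function('x')(Function('o')(Mul(Add(3, 2), Add(3, Function('I')(4, 3)))), Function('M')(2)))) = Add(Mul(8, -49), Mul(-1, Mul(Rational(-1, 6), -30))) = Add(-392, Mul(-1, 5)) = Add(-392, -5) = -397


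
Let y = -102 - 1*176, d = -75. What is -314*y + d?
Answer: 87217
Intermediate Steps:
y = -278 (y = -102 - 176 = -278)
-314*y + d = -314*(-278) - 75 = 87292 - 75 = 87217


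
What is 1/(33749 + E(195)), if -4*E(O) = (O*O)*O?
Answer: -4/7279879 ≈ -5.4946e-7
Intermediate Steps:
E(O) = -O³/4 (E(O) = -O*O*O/4 = -O²*O/4 = -O³/4)
1/(33749 + E(195)) = 1/(33749 - ¼*195³) = 1/(33749 - ¼*7414875) = 1/(33749 - 7414875/4) = 1/(-7279879/4) = -4/7279879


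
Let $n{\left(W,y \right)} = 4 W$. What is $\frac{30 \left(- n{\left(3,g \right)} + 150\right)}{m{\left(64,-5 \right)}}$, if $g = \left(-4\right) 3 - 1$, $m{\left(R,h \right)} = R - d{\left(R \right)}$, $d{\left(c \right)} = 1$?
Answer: $\frac{460}{7} \approx 65.714$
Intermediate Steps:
$m{\left(R,h \right)} = -1 + R$ ($m{\left(R,h \right)} = R - 1 = -1 + R$)
$g = -13$ ($g = -12 - 1 = -13$)
$\frac{30 \left(- n{\left(3,g \right)} + 150\right)}{m{\left(64,-5 \right)}} = \frac{30 \left(- 4 \cdot 3 + 150\right)}{-1 + 64} = \frac{30 \left(\left(-1\right) 12 + 150\right)}{63} = 30 \left(-12 + 150\right) \frac{1}{63} = 30 \cdot 138 \cdot \frac{1}{63} = 4140 \cdot \frac{1}{63} = \frac{460}{7}$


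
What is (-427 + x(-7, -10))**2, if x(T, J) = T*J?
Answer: 127449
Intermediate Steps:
x(T, J) = J*T
(-427 + x(-7, -10))**2 = (-427 - 10*(-7))**2 = (-427 + 70)**2 = (-357)**2 = 127449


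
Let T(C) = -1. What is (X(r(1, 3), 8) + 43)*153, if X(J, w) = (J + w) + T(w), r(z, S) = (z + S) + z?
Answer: 8415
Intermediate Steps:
r(z, S) = S + 2*z (r(z, S) = (S + z) + z = S + 2*z)
X(J, w) = -1 + J + w (X(J, w) = (J + w) - 1 = -1 + J + w)
(X(r(1, 3), 8) + 43)*153 = ((-1 + (3 + 2*1) + 8) + 43)*153 = ((-1 + (3 + 2) + 8) + 43)*153 = ((-1 + 5 + 8) + 43)*153 = (12 + 43)*153 = 55*153 = 8415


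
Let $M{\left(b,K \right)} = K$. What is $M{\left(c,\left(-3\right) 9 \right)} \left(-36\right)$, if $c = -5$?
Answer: $972$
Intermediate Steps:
$M{\left(c,\left(-3\right) 9 \right)} \left(-36\right) = \left(-3\right) 9 \left(-36\right) = \left(-27\right) \left(-36\right) = 972$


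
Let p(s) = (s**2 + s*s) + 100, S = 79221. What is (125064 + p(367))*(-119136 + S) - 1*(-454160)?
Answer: -15747689770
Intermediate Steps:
p(s) = 100 + 2*s**2 (p(s) = (s**2 + s**2) + 100 = 2*s**2 + 100 = 100 + 2*s**2)
(125064 + p(367))*(-119136 + S) - 1*(-454160) = (125064 + (100 + 2*367**2))*(-119136 + 79221) - 1*(-454160) = (125064 + (100 + 2*134689))*(-39915) + 454160 = (125064 + (100 + 269378))*(-39915) + 454160 = (125064 + 269478)*(-39915) + 454160 = 394542*(-39915) + 454160 = -15748143930 + 454160 = -15747689770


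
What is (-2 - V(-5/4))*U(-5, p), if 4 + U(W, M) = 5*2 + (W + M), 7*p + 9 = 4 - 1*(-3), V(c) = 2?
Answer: -20/7 ≈ -2.8571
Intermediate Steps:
p = -2/7 (p = -9/7 + (4 - 1*(-3))/7 = -9/7 + (4 + 3)/7 = -9/7 + (⅐)*7 = -9/7 + 1 = -2/7 ≈ -0.28571)
U(W, M) = 6 + M + W (U(W, M) = -4 + (5*2 + (W + M)) = -4 + (10 + (M + W)) = -4 + (10 + M + W) = 6 + M + W)
(-2 - V(-5/4))*U(-5, p) = (-2 - 1*2)*(6 - 2/7 - 5) = (-2 - 2)*(5/7) = -4*5/7 = -20/7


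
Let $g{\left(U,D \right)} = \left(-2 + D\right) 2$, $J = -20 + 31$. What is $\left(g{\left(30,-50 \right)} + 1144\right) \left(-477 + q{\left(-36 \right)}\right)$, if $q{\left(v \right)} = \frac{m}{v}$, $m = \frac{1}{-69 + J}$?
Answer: $- \frac{129476750}{261} \approx -4.9608 \cdot 10^{5}$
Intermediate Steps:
$J = 11$
$g{\left(U,D \right)} = -4 + 2 D$
$m = - \frac{1}{58}$ ($m = \frac{1}{-69 + 11} = \frac{1}{-58} = - \frac{1}{58} \approx -0.017241$)
$q{\left(v \right)} = - \frac{1}{58 v}$
$\left(g{\left(30,-50 \right)} + 1144\right) \left(-477 + q{\left(-36 \right)}\right) = \left(\left(-4 + 2 \left(-50\right)\right) + 1144\right) \left(-477 - \frac{1}{58 \left(-36\right)}\right) = \left(\left(-4 - 100\right) + 1144\right) \left(-477 - - \frac{1}{2088}\right) = \left(-104 + 1144\right) \left(-477 + \frac{1}{2088}\right) = 1040 \left(- \frac{995975}{2088}\right) = - \frac{129476750}{261}$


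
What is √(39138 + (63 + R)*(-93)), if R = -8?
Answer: √34023 ≈ 184.45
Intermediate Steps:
√(39138 + (63 + R)*(-93)) = √(39138 + (63 - 8)*(-93)) = √(39138 + 55*(-93)) = √(39138 - 5115) = √34023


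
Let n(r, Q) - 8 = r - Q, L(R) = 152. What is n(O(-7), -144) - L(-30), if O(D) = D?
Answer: -7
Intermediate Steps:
n(r, Q) = 8 + r - Q (n(r, Q) = 8 + (r - Q) = 8 + r - Q)
n(O(-7), -144) - L(-30) = (8 - 7 - 1*(-144)) - 1*152 = (8 - 7 + 144) - 152 = 145 - 152 = -7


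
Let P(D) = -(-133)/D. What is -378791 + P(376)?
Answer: -142425283/376 ≈ -3.7879e+5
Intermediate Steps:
P(D) = 133/D
-378791 + P(376) = -378791 + 133/376 = -142425283/376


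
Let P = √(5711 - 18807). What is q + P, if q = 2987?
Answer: 2987 + 2*I*√3274 ≈ 2987.0 + 114.44*I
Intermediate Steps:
P = 2*I*√3274 (P = √(-13096) = 2*I*√3274 ≈ 114.44*I)
q + P = 2987 + 2*I*√3274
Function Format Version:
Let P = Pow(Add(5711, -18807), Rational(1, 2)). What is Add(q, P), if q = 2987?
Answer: Add(2987, Mul(2, I, Pow(3274, Rational(1, 2)))) ≈ Add(2987.0, Mul(114.44, I))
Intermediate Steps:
P = Mul(2, I, Pow(3274, Rational(1, 2))) (P = Pow(-13096, Rational(1, 2)) = Mul(2, I, Pow(3274, Rational(1, 2))) ≈ Mul(114.44, I))
Add(q, P) = Add(2987, Mul(2, I, Pow(3274, Rational(1, 2))))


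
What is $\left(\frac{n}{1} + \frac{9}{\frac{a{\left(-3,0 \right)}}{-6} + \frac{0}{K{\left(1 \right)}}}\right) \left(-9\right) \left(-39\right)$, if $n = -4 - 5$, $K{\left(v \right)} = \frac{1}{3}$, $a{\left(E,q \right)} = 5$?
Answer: $- \frac{34749}{5} \approx -6949.8$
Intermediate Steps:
$K{\left(v \right)} = \frac{1}{3}$
$n = -9$ ($n = -4 - 5 = -9$)
$\left(\frac{n}{1} + \frac{9}{\frac{a{\left(-3,0 \right)}}{-6} + \frac{0}{K{\left(1 \right)}}}\right) \left(-9\right) \left(-39\right) = \left(- \frac{9}{1} + \frac{9}{\frac{5}{-6} + 0 \frac{1}{\frac{1}{3}}}\right) \left(-9\right) \left(-39\right) = \left(\left(-9\right) 1 + \frac{9}{5 \left(- \frac{1}{6}\right) + 0 \cdot 3}\right) \left(-9\right) \left(-39\right) = \left(-9 + \frac{9}{- \frac{5}{6} + 0}\right) \left(-9\right) \left(-39\right) = \left(-9 + \frac{9}{- \frac{5}{6}}\right) \left(-9\right) \left(-39\right) = \left(-9 + 9 \left(- \frac{6}{5}\right)\right) \left(-9\right) \left(-39\right) = \left(-9 - \frac{54}{5}\right) \left(-9\right) \left(-39\right) = \left(- \frac{99}{5}\right) \left(-9\right) \left(-39\right) = \frac{891}{5} \left(-39\right) = - \frac{34749}{5}$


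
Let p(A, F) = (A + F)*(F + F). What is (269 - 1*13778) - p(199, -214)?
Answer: -19929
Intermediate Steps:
p(A, F) = 2*F*(A + F) (p(A, F) = (A + F)*(2*F) = 2*F*(A + F))
(269 - 1*13778) - p(199, -214) = (269 - 1*13778) - 2*(-214)*(199 - 214) = (269 - 13778) - 2*(-214)*(-15) = -13509 - 1*6420 = -13509 - 6420 = -19929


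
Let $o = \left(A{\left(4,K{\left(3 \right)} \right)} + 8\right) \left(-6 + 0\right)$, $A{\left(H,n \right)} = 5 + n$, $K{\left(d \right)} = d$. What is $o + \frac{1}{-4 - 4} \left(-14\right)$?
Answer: $- \frac{377}{4} \approx -94.25$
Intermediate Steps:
$o = -96$ ($o = \left(\left(5 + 3\right) + 8\right) \left(-6 + 0\right) = \left(8 + 8\right) \left(-6\right) = 16 \left(-6\right) = -96$)
$o + \frac{1}{-4 - 4} \left(-14\right) = -96 + \frac{1}{-4 - 4} \left(-14\right) = -96 + \frac{1}{-8} \left(-14\right) = -96 - - \frac{7}{4} = -96 + \frac{7}{4} = - \frac{377}{4}$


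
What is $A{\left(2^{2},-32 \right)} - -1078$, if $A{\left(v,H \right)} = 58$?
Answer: $1136$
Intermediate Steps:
$A{\left(2^{2},-32 \right)} - -1078 = 58 - -1078 = 58 + 1078 = 1136$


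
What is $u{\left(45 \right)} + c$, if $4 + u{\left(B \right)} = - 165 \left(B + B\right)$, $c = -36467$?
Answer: $-51321$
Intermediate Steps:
$u{\left(B \right)} = -4 - 330 B$ ($u{\left(B \right)} = -4 - 165 \left(B + B\right) = -4 - 165 \cdot 2 B = -4 - 330 B$)
$u{\left(45 \right)} + c = \left(-4 - 14850\right) - 36467 = -14854 - 36467 = -51321$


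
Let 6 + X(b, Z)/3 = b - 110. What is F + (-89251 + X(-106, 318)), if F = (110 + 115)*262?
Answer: -30967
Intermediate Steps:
X(b, Z) = -348 + 3*b (X(b, Z) = -18 + 3*(b - 110) = -18 + 3*(-110 + b) = -18 + (-330 + 3*b) = -348 + 3*b)
F = 58950 (F = 225*262 = 58950)
F + (-89251 + X(-106, 318)) = 58950 + (-89251 + (-348 + 3*(-106))) = 58950 + (-89251 + (-348 - 318)) = 58950 + (-89251 - 666) = 58950 - 89917 = -30967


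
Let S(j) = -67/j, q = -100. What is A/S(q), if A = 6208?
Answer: 620800/67 ≈ 9265.7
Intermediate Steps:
A/S(q) = 6208/((-67/(-100))) = 6208/((-67*(-1/100))) = 6208/(67/100) = 6208*(100/67) = 620800/67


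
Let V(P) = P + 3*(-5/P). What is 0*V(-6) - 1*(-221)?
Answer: 221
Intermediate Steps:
V(P) = P - 15/P
0*V(-6) - 1*(-221) = 0*(-6 - 15/(-6)) - 1*(-221) = 0*(-6 - 15*(-1/6)) + 221 = 0*(-6 + 5/2) + 221 = 0*(-7/2) + 221 = 0 + 221 = 221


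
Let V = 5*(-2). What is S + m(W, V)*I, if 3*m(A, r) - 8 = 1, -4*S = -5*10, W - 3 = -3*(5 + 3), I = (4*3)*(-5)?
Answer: -335/2 ≈ -167.50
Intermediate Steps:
I = -60 (I = 12*(-5) = -60)
W = -21 (W = 3 - 3*(5 + 3) = 3 - 3*8 = 3 - 24 = -21)
V = -10
S = 25/2 (S = -(-5)*10/4 = -¼*(-50) = 25/2 ≈ 12.500)
m(A, r) = 3 (m(A, r) = 8/3 + (⅓)*1 = 8/3 + ⅓ = 3)
S + m(W, V)*I = 25/2 + 3*(-60) = 25/2 - 180 = -335/2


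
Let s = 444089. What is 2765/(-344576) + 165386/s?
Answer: 55760140251/153022411264 ≈ 0.36439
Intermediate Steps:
2765/(-344576) + 165386/s = 2765/(-344576) + 165386/444089 = 2765*(-1/344576) + 165386*(1/444089) = -2765/344576 + 165386/444089 = 55760140251/153022411264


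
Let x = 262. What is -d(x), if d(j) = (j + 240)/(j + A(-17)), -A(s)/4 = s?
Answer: -251/165 ≈ -1.5212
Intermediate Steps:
A(s) = -4*s
d(j) = (240 + j)/(68 + j) (d(j) = (j + 240)/(j - 4*(-17)) = (240 + j)/(j + 68) = (240 + j)/(68 + j))
-d(x) = -(240 + 262)/(68 + 262) = -502/330 = -1*251/165 = -251/165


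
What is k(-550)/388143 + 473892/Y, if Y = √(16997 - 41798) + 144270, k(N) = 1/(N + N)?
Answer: 1390018426344555919/423172785076341300 - 157964*I*√24801/6937952567 ≈ 3.2848 - 0.0035856*I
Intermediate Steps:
k(N) = 1/(2*N)
Y = 144270 + I*√24801 (Y = √(-24801) + 144270 = I*√24801 + 144270 = 144270 + I*√24801 ≈ 1.4427e+5 + 157.48*I)
k(-550)/388143 + 473892/Y = ((½)/(-550))/388143 + 473892/(144270 + I*√24801) = ((½)*(-1/550))*(1/388143) + 473892/(144270 + I*√24801) = -1/1100*1/388143 + 473892/(144270 + I*√24801) = -1/426957300 + 473892/(144270 + I*√24801)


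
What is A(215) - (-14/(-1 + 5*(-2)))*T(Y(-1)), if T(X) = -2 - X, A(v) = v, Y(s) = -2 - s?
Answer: 2379/11 ≈ 216.27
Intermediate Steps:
A(215) - (-14/(-1 + 5*(-2)))*T(Y(-1)) = 215 - (-14/(-1 + 5*(-2)))*(-2 - (-2 - 1*(-1))) = 215 - (-14/(-1 - 10))*(-2 - (-2 + 1)) = 215 - (-14/(-11))*(-2 - 1*(-1)) = 215 - (-14*(-1/11))*(-2 + 1) = 215 - 14*(-1)/11 = 215 - 1*(-14/11) = 215 + 14/11 = 2379/11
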